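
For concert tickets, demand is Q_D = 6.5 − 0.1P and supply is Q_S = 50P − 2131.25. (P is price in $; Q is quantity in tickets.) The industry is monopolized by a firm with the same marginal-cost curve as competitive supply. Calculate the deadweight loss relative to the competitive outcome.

$6.23

In inverse form: demand P = 65 − 10Q, supply P = 42.625 + 0.02Q.
Competitive equilibrium: 65 − 10Q = 42.625 + 0.02Q → Q* = 2.233, P* = 42.6697.
Marginal revenue: MR = 65 − 20Q. Set MR = MC: 65 − 20Q = 42.625 + 0.02Q → Q_m = 1.1176.
Price P_m = 65 − 10·1.1176 = 53.824; MC(Q_m) = 42.625 + 0.02·1.1176 = 42.6474.
Competitive Q* = 2.233, so ΔQ = 1.1154; wedge = 53.824 − 42.6474 = 11.1766.
DWL = ½ × 1.1154 × 11.1766 = $6.23.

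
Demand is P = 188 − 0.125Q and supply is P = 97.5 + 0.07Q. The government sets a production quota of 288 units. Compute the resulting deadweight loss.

3023.68

Competitive equilibrium: 188 − 0.125Q = 97.5 + 0.07Q → Q* = 464.1026, P* = 129.9872.
At Q = 288: demand price = 188 − 0.125·288 = 152; supply price = 97.5 + 0.07·288 = 117.66.
ΔQ = 464.1026 − 288 = 176.1026; wedge = 152 − 117.66 = 34.34.
Welfare loss = ½ × 176.1026 × 34.34 = 3023.68.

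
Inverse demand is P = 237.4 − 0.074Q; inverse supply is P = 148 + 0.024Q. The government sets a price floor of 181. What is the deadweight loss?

Competitive equilibrium: 237.4 − 0.074Q = 148 + 0.024Q → Q* = 912.2449, P* = 169.8939.
At the floor P = 181, quantity demanded = (237.4 − 181)/0.074 = 762.1622.
Sellers' marginal cost at Q' = 762.1622: 148 + 0.024·762.1622 = 166.2919.
ΔQ = 912.2449 − 762.1622 = 150.0827; wedge = 181 − 166.2919 = 14.7081.
Deadweight loss = ½ × 150.0827 × 14.7081 = 1103.72.

1103.72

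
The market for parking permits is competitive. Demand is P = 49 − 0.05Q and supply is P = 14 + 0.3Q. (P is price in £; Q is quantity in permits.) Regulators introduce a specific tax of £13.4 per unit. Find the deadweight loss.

Competitive equilibrium: 49 − 0.05Q = 14 + 0.3Q → Q* = 100, P* = 44.
With the tax, the buyer price exceeds the seller price by 13.4: (49 − 0.05Q) − (14 + 0.3Q) = 13.4 → Q' = 61.7143.
ΔQ = 100 − 61.7143 = 38.2857; the wedge equals the tax, 13.4.
DWL = ½ × 38.2857 × 13.4 = £256.51.

£256.51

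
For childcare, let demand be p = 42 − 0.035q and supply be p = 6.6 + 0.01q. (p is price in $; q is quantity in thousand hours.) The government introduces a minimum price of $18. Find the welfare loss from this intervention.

Competitive equilibrium: 42 − 0.035q = 6.6 + 0.01q → q* = 786.6667, p* = 14.4667.
At the floor p = 18, quantity demanded = (42 − 18)/0.035 = 685.7143.
Sellers' marginal cost at q' = 685.7143: 6.6 + 0.01·685.7143 = 13.4571.
Δq = 786.6667 − 685.7143 = 100.9524; wedge = 18 − 13.4571 = 4.5429.
DWL = ½ × 100.9524 × 4.5429 = $229.31 thousand.

$229.31 thousand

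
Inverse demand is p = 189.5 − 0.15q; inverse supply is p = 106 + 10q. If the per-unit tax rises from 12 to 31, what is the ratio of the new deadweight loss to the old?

6.674

Competitive equilibrium: 189.5 − 0.15q = 106 + 10q → q* = 8.2266, p* = 188.266.
For a per-unit tax t: Δq = t/10.15, so DWL = ½·t·(t/10.15) = t²/20.3.
At t = 12: DWL = 7.094. At t = 31: DWL = 47.340.
Ratio = (31/12)² = 6.674.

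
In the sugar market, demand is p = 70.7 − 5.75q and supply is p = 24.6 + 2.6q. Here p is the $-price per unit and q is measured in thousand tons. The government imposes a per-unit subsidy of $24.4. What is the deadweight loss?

$35.65 thousand

Competitive equilibrium: 70.7 − 5.75q = 24.6 + 2.6q → q* = 5.521, p* = 38.9545.
The subsidy lowers effective supply by 24.4: p = 0.2 + 2.6q.
New quantity: 70.7 − 5.75q = 0.2 + 2.6q → q' = 8.4431.
Overproduction Δq = 8.4431 − 5.521 = 2.9221; wedge = subsidy = 24.4.
The triangle = ½ × 2.9221 × 24.4 = $35.65 thousand.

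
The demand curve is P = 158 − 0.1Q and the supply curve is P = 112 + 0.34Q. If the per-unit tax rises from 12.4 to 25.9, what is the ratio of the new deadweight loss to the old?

Competitive equilibrium: 158 − 0.1Q = 112 + 0.34Q → Q* = 104.5455, P* = 147.5455.
For a per-unit tax t: ΔQ = t/0.44, so DWL = ½·t·(t/0.44) = t²/0.88.
At t = 12.4: DWL = 174.727. At t = 25.9: DWL = 762.284.
Ratio = (25.9/12.4)² = 4.363.

4.363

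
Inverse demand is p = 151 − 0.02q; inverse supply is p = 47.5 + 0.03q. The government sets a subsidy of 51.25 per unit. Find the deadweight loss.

26265.625

Competitive equilibrium: 151 − 0.02q = 47.5 + 0.03q → q* = 2070, p* = 109.6.
The subsidy lowers effective supply by 51.25: p = 0.03q − 3.75.
New quantity: 151 − 0.02q = 0.03q − 3.75 → q' = 3095.
Overproduction Δq = 3095 − 2070 = 1025; wedge = subsidy = 51.25.
DWL = ½ × 1025 × 51.25 = 26265.625.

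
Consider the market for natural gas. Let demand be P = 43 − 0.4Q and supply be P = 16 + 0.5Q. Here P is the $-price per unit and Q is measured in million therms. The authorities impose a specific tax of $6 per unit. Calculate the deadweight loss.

Competitive equilibrium: 43 − 0.4Q = 16 + 0.5Q → Q* = 30, P* = 31.
With the tax, the buyer price exceeds the seller price by 6: (43 − 0.4Q) − (16 + 0.5Q) = 6 → Q' = 23.3333.
ΔQ = 30 − 23.3333 = 6.6667; the wedge equals the tax, 6.
Deadweight loss = ½ × 6.6667 × 6 = $20 million.

$20 million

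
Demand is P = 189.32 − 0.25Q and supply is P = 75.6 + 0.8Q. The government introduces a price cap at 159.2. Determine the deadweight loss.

7.60

Competitive equilibrium: 189.32 − 0.25Q = 75.6 + 0.8Q → Q* = 108.3048, P* = 162.2438.
At the ceiling P = 159.2, quantity supplied = (159.2 − 75.6)/0.8 = 104.5.
Willingness to pay at Q' = 104.5: 189.32 − 0.25·104.5 = 163.195.
ΔQ = 108.3048 − 104.5 = 3.8048; wedge = 163.195 − 159.2 = 3.995.
Deadweight loss = ½ × 3.8048 × 3.995 = 7.60.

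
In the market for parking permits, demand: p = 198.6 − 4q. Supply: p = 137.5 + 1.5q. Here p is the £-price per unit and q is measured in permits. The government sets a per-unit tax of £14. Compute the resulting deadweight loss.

Competitive equilibrium: 198.6 − 4q = 137.5 + 1.5q → q* = 11.1091, p* = 154.1636.
With the tax, the buyer price exceeds the seller price by 14: (198.6 − 4q) − (137.5 + 1.5q) = 14 → q' = 8.5636.
Δq = 11.1091 − 8.5636 = 2.5455; the wedge equals the tax, 14.
Welfare loss = ½ × 2.5455 × 14 = £17.82.

£17.82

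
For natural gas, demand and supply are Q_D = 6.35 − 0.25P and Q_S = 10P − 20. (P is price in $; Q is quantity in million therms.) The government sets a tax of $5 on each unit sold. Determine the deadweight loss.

In inverse form: demand P = 25.4 − 4Q, supply P = 2 + 0.1Q.
Competitive equilibrium: 25.4 − 4Q = 2 + 0.1Q → Q* = 5.7073, P* = 2.5707.
With the tax, the buyer price exceeds the seller price by 5: (25.4 − 4Q) − (2 + 0.1Q) = 5 → Q' = 4.4878.
ΔQ = 5.7073 − 4.4878 = 1.2195; the wedge equals the tax, 5.
Deadweight loss = ½ × 1.2195 × 5 = $3.05 million.

$3.05 million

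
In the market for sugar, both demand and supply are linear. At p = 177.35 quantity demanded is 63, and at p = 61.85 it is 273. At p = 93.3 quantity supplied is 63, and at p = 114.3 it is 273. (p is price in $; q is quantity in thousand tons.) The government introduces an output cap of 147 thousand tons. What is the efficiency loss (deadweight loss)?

$667.16 thousand

Demand slope = (61.85 − 177.35)/(273 − 63) = −0.55, so p = 212 − 0.55q.
Supply slope = (114.3 − 93.3)/(273 − 63) = 0.1, so p = 87 + 0.1q.
Competitive equilibrium: 212 − 0.55q = 87 + 0.1q → q* = 192.3077, p* = 106.2308.
At q = 147: demand price = 212 − 0.55·147 = 131.15; supply price = 87 + 0.1·147 = 101.7.
Δq = 192.3077 − 147 = 45.3077; wedge = 131.15 − 101.7 = 29.45.
DWL = ½ × 45.3077 × 29.45 = $667.16 thousand.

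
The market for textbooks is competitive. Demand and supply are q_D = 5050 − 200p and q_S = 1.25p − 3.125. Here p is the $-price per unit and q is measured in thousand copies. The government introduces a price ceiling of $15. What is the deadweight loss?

$64.27 thousand

In inverse form: demand p = 25.25 − 0.005q, supply p = 2.5 + 0.8q.
Competitive equilibrium: 25.25 − 0.005q = 2.5 + 0.8q → q* = 28.2609, p* = 25.1087.
At the ceiling p = 15, quantity supplied = (15 − 2.5)/0.8 = 15.625.
Willingness to pay at q' = 15.625: 25.25 − 0.005·15.625 = 25.1719.
Δq = 28.2609 − 15.625 = 12.6359; wedge = 25.1719 − 15 = 10.1719.
DWL = ½ × 12.6359 × 10.1719 = $64.27 thousand.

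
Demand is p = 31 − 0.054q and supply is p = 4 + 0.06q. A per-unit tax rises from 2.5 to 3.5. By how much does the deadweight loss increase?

26.32

Competitive equilibrium: 31 − 0.054q = 4 + 0.06q → q* = 236.8421, p* = 18.2105.
For a per-unit tax t: Δq = t/0.114, so DWL = ½·t·(t/0.114) = t²/0.228.
At t = 2.5: DWL = 27.412. At t = 3.5: DWL = 53.728.
Increase = 53.728 − 27.412 = 26.32.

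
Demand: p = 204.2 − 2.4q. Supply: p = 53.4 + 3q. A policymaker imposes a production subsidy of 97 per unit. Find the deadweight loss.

871.20

Competitive equilibrium: 204.2 − 2.4q = 53.4 + 3q → q* = 27.92593, p* = 137.17778.
The subsidy lowers effective supply by 97: p = 3q − 43.6.
New quantity: 204.2 − 2.4q = 3q − 43.6 → q' = 45.88889.
Overproduction Δq = 45.88889 − 27.92593 = 17.96296; wedge = subsidy = 97.
The triangle = ½ × 17.96296 × 97 = 871.20.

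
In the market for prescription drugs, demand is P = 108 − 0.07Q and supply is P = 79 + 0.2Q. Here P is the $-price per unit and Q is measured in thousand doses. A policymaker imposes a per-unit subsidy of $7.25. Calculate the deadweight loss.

Competitive equilibrium: 108 − 0.07Q = 79 + 0.2Q → Q* = 107.4074, P* = 100.4815.
The subsidy lowers effective supply by 7.25: P = 71.75 + 0.2Q.
New quantity: 108 − 0.07Q = 71.75 + 0.2Q → Q' = 134.2593.
Overproduction ΔQ = 134.2593 − 107.4074 = 26.8519; wedge = subsidy = 7.25.
Welfare loss = ½ × 26.8519 × 7.25 = $97.34 thousand.

$97.34 thousand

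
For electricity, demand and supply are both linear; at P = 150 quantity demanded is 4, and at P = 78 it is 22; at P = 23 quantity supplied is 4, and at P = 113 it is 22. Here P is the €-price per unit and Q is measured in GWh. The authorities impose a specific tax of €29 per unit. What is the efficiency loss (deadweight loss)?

Demand slope = (78 − 150)/(22 − 4) = −4, so P = 166 − 4Q.
Supply slope = (113 − 23)/(22 − 4) = 5, so P = 3 + 5Q.
Competitive equilibrium: 166 − 4Q = 3 + 5Q → Q* = 18.1111, P* = 93.5556.
With the tax, the buyer price exceeds the seller price by 29: (166 − 4Q) − (3 + 5Q) = 29 → Q' = 14.8889.
ΔQ = 18.1111 − 14.8889 = 3.2222; the wedge equals the tax, 29.
DWL = ½ × 3.2222 × 29 = €46.72.

€46.72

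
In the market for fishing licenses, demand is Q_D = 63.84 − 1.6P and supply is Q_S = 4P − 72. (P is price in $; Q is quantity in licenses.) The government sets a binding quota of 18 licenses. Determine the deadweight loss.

$21.61

In inverse form: demand P = 39.9 − 0.625Q, supply P = 18 + 0.25Q.
Competitive equilibrium: 39.9 − 0.625Q = 18 + 0.25Q → Q* = 25.0286, P* = 24.2571.
At Q = 18: demand price = 39.9 − 0.625·18 = 28.65; supply price = 18 + 0.25·18 = 22.5.
ΔQ = 25.0286 − 18 = 7.0286; wedge = 28.65 − 22.5 = 6.15.
DWL = ½ × 7.0286 × 6.15 = $21.61.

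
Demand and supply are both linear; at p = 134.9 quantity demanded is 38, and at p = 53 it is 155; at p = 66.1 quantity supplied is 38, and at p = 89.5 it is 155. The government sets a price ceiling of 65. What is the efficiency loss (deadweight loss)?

Demand slope = (53 − 134.9)/(155 − 38) = −0.7, so p = 161.5 − 0.7q.
Supply slope = (89.5 − 66.1)/(155 − 38) = 0.2, so p = 58.5 + 0.2q.
Competitive equilibrium: 161.5 − 0.7q = 58.5 + 0.2q → q* = 114.4444, p* = 81.3889.
At the ceiling p = 65, quantity supplied = (65 − 58.5)/0.2 = 32.5.
Willingness to pay at q' = 32.5: 161.5 − 0.7·32.5 = 138.75.
Δq = 114.4444 − 32.5 = 81.9444; wedge = 138.75 − 65 = 73.75.
The triangle = ½ × 81.9444 × 73.75 = 3021.70.

3021.70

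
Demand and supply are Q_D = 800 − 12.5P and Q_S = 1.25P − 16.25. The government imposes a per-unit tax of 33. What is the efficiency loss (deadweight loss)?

In inverse form: demand P = 64 − 0.08Q, supply P = 13 + 0.8Q.
Competitive equilibrium: 64 − 0.08Q = 13 + 0.8Q → Q* = 57.9545, P* = 59.3636.
With the tax, the buyer price exceeds the seller price by 33: (64 − 0.08Q) − (13 + 0.8Q) = 33 → Q' = 20.4545.
ΔQ = 57.9545 − 20.4545 = 37.5; the wedge equals the tax, 33.
The triangle = ½ × 37.5 × 33 = 618.75.

618.75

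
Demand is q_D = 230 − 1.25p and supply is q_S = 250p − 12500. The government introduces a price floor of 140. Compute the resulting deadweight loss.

In inverse form: demand p = 184 − 0.8q, supply p = 50 + 0.004q.
Competitive equilibrium: 184 − 0.8q = 50 + 0.004q → q* = 166.6667, p* = 50.6667.
At the floor p = 140, quantity demanded = (184 − 140)/0.8 = 55.
Sellers' marginal cost at q' = 55: 50 + 0.004·55 = 50.22.
Δq = 166.6667 − 55 = 111.6667; wedge = 140 − 50.22 = 89.78.
Deadweight loss = ½ × 111.6667 × 89.78 = 5012.72.

5012.72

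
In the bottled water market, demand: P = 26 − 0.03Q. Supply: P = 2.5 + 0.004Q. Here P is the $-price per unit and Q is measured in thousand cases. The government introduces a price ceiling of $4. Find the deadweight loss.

$1699.45 thousand

Competitive equilibrium: 26 − 0.03Q = 2.5 + 0.004Q → Q* = 691.1765, P* = 5.2647.
At the ceiling P = 4, quantity supplied = (4 − 2.5)/0.004 = 375.
Willingness to pay at Q' = 375: 26 − 0.03·375 = 14.75.
ΔQ = 691.1765 − 375 = 316.1765; wedge = 14.75 − 4 = 10.75.
The triangle = ½ × 316.1765 × 10.75 = $1699.45 thousand.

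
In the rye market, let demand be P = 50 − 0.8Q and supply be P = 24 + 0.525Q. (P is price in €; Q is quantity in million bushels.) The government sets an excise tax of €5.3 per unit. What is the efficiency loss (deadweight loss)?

€10.60 million

Competitive equilibrium: 50 − 0.8Q = 24 + 0.525Q → Q* = 19.6226, P* = 34.3019.
With the tax, the buyer price exceeds the seller price by 5.3: (50 − 0.8Q) − (24 + 0.525Q) = 5.3 → Q' = 15.6226.
ΔQ = 19.6226 − 15.6226 = 4; the wedge equals the tax, 5.3.
Deadweight loss = ½ × 4 × 5.3 = €10.60 million.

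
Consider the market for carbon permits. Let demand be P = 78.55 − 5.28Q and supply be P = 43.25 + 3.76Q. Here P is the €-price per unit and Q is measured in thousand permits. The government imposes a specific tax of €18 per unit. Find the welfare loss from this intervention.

Competitive equilibrium: 78.55 − 5.28Q = 43.25 + 3.76Q → Q* = 3.9049, P* = 57.9323.
With the tax, the buyer price exceeds the seller price by 18: (78.55 − 5.28Q) − (43.25 + 3.76Q) = 18 → Q' = 1.9137.
ΔQ = 3.9049 − 1.9137 = 1.9912; the wedge equals the tax, 18.
Welfare loss = ½ × 1.9912 × 18 = €17.92 thousand.

€17.92 thousand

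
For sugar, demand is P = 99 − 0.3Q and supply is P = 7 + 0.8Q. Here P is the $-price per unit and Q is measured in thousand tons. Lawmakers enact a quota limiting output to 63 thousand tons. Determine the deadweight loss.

$234.22 thousand

Competitive equilibrium: 99 − 0.3Q = 7 + 0.8Q → Q* = 83.6364, P* = 73.9091.
At Q = 63: demand price = 99 − 0.3·63 = 80.1; supply price = 7 + 0.8·63 = 57.4.
ΔQ = 83.6364 − 63 = 20.6364; wedge = 80.1 − 57.4 = 22.7.
Deadweight loss = ½ × 20.6364 × 22.7 = $234.22 thousand.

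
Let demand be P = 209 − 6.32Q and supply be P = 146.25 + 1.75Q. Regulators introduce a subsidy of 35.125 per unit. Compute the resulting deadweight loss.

Competitive equilibrium: 209 − 6.32Q = 146.25 + 1.75Q → Q* = 7.7757, P* = 159.8575.
The subsidy lowers effective supply by 35.125: P = 111.125 + 1.75Q.
New quantity: 209 − 6.32Q = 111.125 + 1.75Q → Q' = 12.1283.
Overproduction ΔQ = 12.1283 − 7.7757 = 4.3526; wedge = subsidy = 35.125.
Welfare loss = ½ × 4.3526 × 35.125 = 76.44.

76.44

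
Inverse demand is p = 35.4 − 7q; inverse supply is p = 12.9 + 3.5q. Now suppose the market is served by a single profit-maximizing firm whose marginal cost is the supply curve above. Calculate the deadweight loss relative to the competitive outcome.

Competitive equilibrium: 35.4 − 7q = 12.9 + 3.5q → q* = 2.1429, p* = 20.4.
Marginal revenue: MR = 35.4 − 14q. Set MR = MC: 35.4 − 14q = 12.9 + 3.5q → q_m = 1.2857.
Price p_m = 35.4 − 7·1.2857 = 26.4001; MC(q_m) = 12.9 + 3.5·1.2857 = 17.4.
Competitive q* = 2.1429, so Δq = 0.8572; wedge = 26.4001 − 17.4 = 9.0001.
Welfare loss = ½ × 0.8572 × 9.0001 = 3.86.

3.86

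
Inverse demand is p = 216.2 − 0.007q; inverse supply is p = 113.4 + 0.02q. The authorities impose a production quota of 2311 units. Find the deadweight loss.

Competitive equilibrium: 216.2 − 0.007q = 113.4 + 0.02q → q* = 3807.4074, p* = 189.5481.
At q = 2311: demand price = 216.2 − 0.007·2311 = 200.023; supply price = 113.4 + 0.02·2311 = 159.62.
Δq = 3807.4074 − 2311 = 1496.4074; wedge = 200.023 − 159.62 = 40.403.
The triangle = ½ × 1496.4074 × 40.403 = 30229.67.

30229.67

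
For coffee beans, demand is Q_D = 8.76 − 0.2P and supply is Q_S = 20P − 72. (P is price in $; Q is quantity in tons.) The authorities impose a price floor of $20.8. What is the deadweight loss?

In inverse form: demand P = 43.8 − 5Q, supply P = 3.6 + 0.05Q.
Competitive equilibrium: 43.8 − 5Q = 3.6 + 0.05Q → Q* = 7.9604, P* = 3.998.
At the floor P = 20.8, quantity demanded = (43.8 − 20.8)/5 = 4.6.
Sellers' marginal cost at Q' = 4.6: 3.6 + 0.05·4.6 = 3.83.
ΔQ = 7.9604 − 4.6 = 3.3604; wedge = 20.8 − 3.83 = 16.97.
Welfare loss = ½ × 3.3604 × 16.97 = $28.51.

$28.51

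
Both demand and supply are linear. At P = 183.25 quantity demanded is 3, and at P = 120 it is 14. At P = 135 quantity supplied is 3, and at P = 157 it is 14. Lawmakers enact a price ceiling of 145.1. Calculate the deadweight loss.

Demand slope = (120 − 183.25)/(14 − 3) = −5.75, so P = 200.5 − 5.75Q.
Supply slope = (157 − 135)/(14 − 3) = 2, so P = 129 + 2Q.
Competitive equilibrium: 200.5 − 5.75Q = 129 + 2Q → Q* = 9.2258, P* = 147.4516.
At the ceiling P = 145.1, quantity supplied = (145.1 − 129)/2 = 8.05.
Willingness to pay at Q' = 8.05: 200.5 − 5.75·8.05 = 154.2125.
ΔQ = 9.2258 − 8.05 = 1.1758; wedge = 154.2125 − 145.1 = 9.1125.
Deadweight loss = ½ × 1.1758 × 9.1125 = 5.36.

5.36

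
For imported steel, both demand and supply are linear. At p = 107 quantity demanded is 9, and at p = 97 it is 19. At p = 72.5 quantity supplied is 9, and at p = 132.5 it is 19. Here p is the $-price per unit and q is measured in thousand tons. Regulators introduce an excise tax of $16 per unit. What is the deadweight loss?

$18.29 thousand

Demand slope = (97 − 107)/(19 − 9) = −1, so p = 116 − q.
Supply slope = (132.5 − 72.5)/(19 − 9) = 6, so p = 18.5 + 6q.
Competitive equilibrium: 116 − q = 18.5 + 6q → q* = 13.9286, p* = 102.0714.
With the tax, the buyer price exceeds the seller price by 16: (116 − q) − (18.5 + 6q) = 16 → q' = 11.6429.
Δq = 13.9286 − 11.6429 = 2.2857; the wedge equals the tax, 16.
DWL = ½ × 2.2857 × 16 = $18.29 thousand.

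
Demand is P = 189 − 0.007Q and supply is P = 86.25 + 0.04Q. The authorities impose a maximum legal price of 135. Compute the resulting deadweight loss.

21993.69

Competitive equilibrium: 189 − 0.007Q = 86.25 + 0.04Q → Q* = 2186.17021, P* = 173.69681.
At the ceiling P = 135, quantity supplied = (135 − 86.25)/0.04 = 1218.75.
Willingness to pay at Q' = 1218.75: 189 − 0.007·1218.75 = 180.46875.
ΔQ = 2186.17021 − 1218.75 = 967.42021; wedge = 180.46875 − 135 = 45.46875.
Deadweight loss = ½ × 967.42021 × 45.46875 = 21993.69.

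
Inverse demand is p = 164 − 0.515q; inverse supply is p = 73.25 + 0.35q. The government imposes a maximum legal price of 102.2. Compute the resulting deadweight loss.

Competitive equilibrium: 164 − 0.515q = 73.25 + 0.35q → q* = 104.9133, p* = 109.9697.
At the ceiling p = 102.2, quantity supplied = (102.2 − 73.25)/0.35 = 82.7143.
Willingness to pay at q' = 82.7143: 164 − 0.515·82.7143 = 121.4021.
Δq = 104.9133 − 82.7143 = 22.199; wedge = 121.4021 − 102.2 = 19.2021.
Deadweight loss = ½ × 22.199 × 19.2021 = 213.13.

213.13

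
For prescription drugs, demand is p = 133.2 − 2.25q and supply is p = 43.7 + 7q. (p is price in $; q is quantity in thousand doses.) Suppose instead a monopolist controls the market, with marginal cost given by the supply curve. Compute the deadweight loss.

$16.57 thousand

Competitive equilibrium: 133.2 − 2.25q = 43.7 + 7q → q* = 9.67568, p* = 111.42973.
Marginal revenue: MR = 133.2 − 4.5q. Set MR = MC: 133.2 − 4.5q = 43.7 + 7q → q_m = 7.78261.
Price p_m = 133.2 − 2.25·7.78261 = 115.68913; MC(q_m) = 43.7 + 7·7.78261 = 98.17827.
Competitive q* = 9.67568, so Δq = 1.89307; wedge = 115.68913 − 98.17827 = 17.51086.
Welfare loss = ½ × 1.89307 × 17.51086 = $16.57 thousand.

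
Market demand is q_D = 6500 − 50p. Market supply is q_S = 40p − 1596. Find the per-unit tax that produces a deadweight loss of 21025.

43.5

In inverse form: demand p = 130 − 0.02q, supply p = 39.9 + 0.025q.
Competitive equilibrium: 130 − 0.02q = 39.9 + 0.025q → q* = 2002.2222, p* = 89.9556.
A tax t gives Δq = t/0.045 and wedge t, so DWL = t²/0.09.
t²/0.09 = 21025 → t² = 1892.25 → t = 43.5.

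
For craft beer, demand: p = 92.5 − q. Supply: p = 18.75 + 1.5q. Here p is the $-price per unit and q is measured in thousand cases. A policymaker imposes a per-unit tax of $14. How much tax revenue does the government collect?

Competitive equilibrium: 92.5 − q = 18.75 + 1.5q → q* = 29.5, p* = 63.
With the tax, the buyer price exceeds the seller price by 14: (92.5 − q) − (18.75 + 1.5q) = 14 → q' = 23.9.
Tax revenue = 14 × 23.9 = $334.60 thousand.

$334.60 thousand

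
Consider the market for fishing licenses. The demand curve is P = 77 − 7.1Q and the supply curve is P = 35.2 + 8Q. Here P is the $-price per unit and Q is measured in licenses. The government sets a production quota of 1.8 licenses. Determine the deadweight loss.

Competitive equilibrium: 77 − 7.1Q = 35.2 + 8Q → Q* = 2.7682, P* = 57.3457.
At Q = 1.8: demand price = 77 − 7.1·1.8 = 64.22; supply price = 35.2 + 8·1.8 = 49.6.
ΔQ = 2.7682 − 1.8 = 0.9682; wedge = 64.22 − 49.6 = 14.62.
Deadweight loss = ½ × 0.9682 × 14.62 = $7.08.

$7.08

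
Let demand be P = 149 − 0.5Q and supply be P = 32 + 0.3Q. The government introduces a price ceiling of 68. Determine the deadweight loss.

Competitive equilibrium: 149 − 0.5Q = 32 + 0.3Q → Q* = 146.25, P* = 75.875.
At the ceiling P = 68, quantity supplied = (68 − 32)/0.3 = 120.
Willingness to pay at Q' = 120: 149 − 0.5·120 = 89.
ΔQ = 146.25 − 120 = 26.25; wedge = 89 − 68 = 21.
DWL = ½ × 26.25 × 21 = 275.625.

275.625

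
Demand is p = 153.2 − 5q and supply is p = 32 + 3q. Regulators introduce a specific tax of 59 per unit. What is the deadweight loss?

Competitive equilibrium: 153.2 − 5q = 32 + 3q → q* = 15.15, p* = 77.45.
With the tax, the buyer price exceeds the seller price by 59: (153.2 − 5q) − (32 + 3q) = 59 → q' = 7.775.
Δq = 15.15 − 7.775 = 7.375; the wedge equals the tax, 59.
Welfare loss = ½ × 7.375 × 59 = 217.56.

217.56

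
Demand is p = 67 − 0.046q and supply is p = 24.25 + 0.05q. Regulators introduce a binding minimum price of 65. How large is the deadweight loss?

7750.60

Competitive equilibrium: 67 − 0.046q = 24.25 + 0.05q → q* = 445.3125, p* = 46.5156.
At the floor p = 65, quantity demanded = (67 − 65)/0.046 = 43.4783.
Sellers' marginal cost at q' = 43.4783: 24.25 + 0.05·43.4783 = 26.4239.
Δq = 445.3125 − 43.4783 = 401.8342; wedge = 65 − 26.4239 = 38.5761.
DWL = ½ × 401.8342 × 38.5761 = 7750.60.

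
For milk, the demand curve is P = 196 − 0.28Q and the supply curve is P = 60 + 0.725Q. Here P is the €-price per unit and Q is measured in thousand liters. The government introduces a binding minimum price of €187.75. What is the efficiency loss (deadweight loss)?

€5631.09 thousand

Competitive equilibrium: 196 − 0.28Q = 60 + 0.725Q → Q* = 135.3234, P* = 158.1095.
At the floor P = 187.75, quantity demanded = (196 − 187.75)/0.28 = 29.4643.
Sellers' marginal cost at Q' = 29.4643: 60 + 0.725·29.4643 = 81.3616.
ΔQ = 135.3234 − 29.4643 = 105.8591; wedge = 187.75 − 81.3616 = 106.3884.
The triangle = ½ × 105.8591 × 106.3884 = €5631.09 thousand.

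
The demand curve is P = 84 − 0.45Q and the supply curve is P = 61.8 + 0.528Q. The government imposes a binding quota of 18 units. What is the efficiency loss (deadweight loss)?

10.80

Competitive equilibrium: 84 − 0.45Q = 61.8 + 0.528Q → Q* = 22.6994, P* = 73.7853.
At Q = 18: demand price = 84 − 0.45·18 = 75.9; supply price = 61.8 + 0.528·18 = 71.304.
ΔQ = 22.6994 − 18 = 4.6994; wedge = 75.9 − 71.304 = 4.596.
Welfare loss = ½ × 4.6994 × 4.596 = 10.80.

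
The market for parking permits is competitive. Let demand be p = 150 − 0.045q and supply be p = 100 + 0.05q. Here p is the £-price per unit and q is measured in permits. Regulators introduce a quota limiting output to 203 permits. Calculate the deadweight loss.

Competitive equilibrium: 150 − 0.045q = 100 + 0.05q → q* = 526.3158, p* = 126.3158.
At q = 203: demand price = 150 − 0.045·203 = 140.865; supply price = 100 + 0.05·203 = 110.15.
Δq = 526.3158 − 203 = 323.3158; wedge = 140.865 − 110.15 = 30.715.
The triangle = ½ × 323.3158 × 30.715 = £4965.32.

£4965.32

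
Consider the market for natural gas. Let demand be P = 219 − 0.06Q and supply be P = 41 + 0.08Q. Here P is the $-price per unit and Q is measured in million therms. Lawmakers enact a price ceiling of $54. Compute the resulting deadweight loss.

$86080.58 million

Competitive equilibrium: 219 − 0.06Q = 41 + 0.08Q → Q* = 1271.4286, P* = 142.7143.
At the ceiling P = 54, quantity supplied = (54 − 41)/0.08 = 162.5.
Willingness to pay at Q' = 162.5: 219 − 0.06·162.5 = 209.25.
ΔQ = 1271.4286 − 162.5 = 1108.9286; wedge = 209.25 − 54 = 155.25.
The triangle = ½ × 1108.9286 × 155.25 = $86080.58 million.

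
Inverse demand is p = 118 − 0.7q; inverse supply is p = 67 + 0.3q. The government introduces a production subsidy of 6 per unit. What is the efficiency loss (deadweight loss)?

18

Competitive equilibrium: 118 − 0.7q = 67 + 0.3q → q* = 51, p* = 82.3.
The subsidy lowers effective supply by 6: p = 61 + 0.3q.
New quantity: 118 − 0.7q = 61 + 0.3q → q' = 57.
Overproduction Δq = 57 − 51 = 6; wedge = subsidy = 6.
The triangle = ½ × 6 × 6 = 18.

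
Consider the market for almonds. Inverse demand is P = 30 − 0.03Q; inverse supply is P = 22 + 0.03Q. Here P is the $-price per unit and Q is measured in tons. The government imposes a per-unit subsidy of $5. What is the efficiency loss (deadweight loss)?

Competitive equilibrium: 30 − 0.03Q = 22 + 0.03Q → Q* = 133.3333, P* = 26.
The subsidy lowers effective supply by 5: P = 17 + 0.03Q.
New quantity: 30 − 0.03Q = 17 + 0.03Q → Q' = 216.6667.
Overproduction ΔQ = 216.6667 − 133.3333 = 83.3334; wedge = subsidy = 5.
Deadweight loss = ½ × 83.3334 × 5 = $208.33.

$208.33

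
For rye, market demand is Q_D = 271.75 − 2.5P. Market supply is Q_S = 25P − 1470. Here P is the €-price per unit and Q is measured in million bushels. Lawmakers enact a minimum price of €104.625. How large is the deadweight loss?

€2344.03 million

In inverse form: demand P = 108.7 − 0.4Q, supply P = 58.8 + 0.04Q.
Competitive equilibrium: 108.7 − 0.4Q = 58.8 + 0.04Q → Q* = 113.4091, P* = 63.3364.
At the floor P = 104.625, quantity demanded = (108.7 − 104.625)/0.4 = 10.1875.
Sellers' marginal cost at Q' = 10.1875: 58.8 + 0.04·10.1875 = 59.2075.
ΔQ = 113.4091 − 10.1875 = 103.2216; wedge = 104.625 − 59.2075 = 45.4175.
The triangle = ½ × 103.2216 × 45.4175 = €2344.03 million.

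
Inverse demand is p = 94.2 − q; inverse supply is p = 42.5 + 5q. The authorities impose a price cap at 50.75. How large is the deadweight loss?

Competitive equilibrium: 94.2 − q = 42.5 + 5q → q* = 8.6167, p* = 85.5833.
At the ceiling p = 50.75, quantity supplied = (50.75 − 42.5)/5 = 1.65.
Willingness to pay at q' = 1.65: 94.2 − 1·1.65 = 92.55.
Δq = 8.6167 − 1.65 = 6.9667; wedge = 92.55 − 50.75 = 41.8.
DWL = ½ × 6.9667 × 41.8 = 145.60.

145.60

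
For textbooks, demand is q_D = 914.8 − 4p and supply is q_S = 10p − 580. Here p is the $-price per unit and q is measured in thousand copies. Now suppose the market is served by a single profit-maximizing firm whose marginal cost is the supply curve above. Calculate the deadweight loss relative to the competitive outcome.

In inverse form: demand p = 228.7 − 0.25q, supply p = 58 + 0.1q.
Competitive equilibrium: 228.7 − 0.25q = 58 + 0.1q → q* = 487.7143, p* = 106.7714.
Marginal revenue: MR = 228.7 − 0.5q. Set MR = MC: 228.7 − 0.5q = 58 + 0.1q → q_m = 284.5.
Price p_m = 228.7 − 0.25·284.5 = 157.575; MC(q_m) = 58 + 0.1·284.5 = 86.45.
Competitive q* = 487.7143, so Δq = 203.2143; wedge = 157.575 − 86.45 = 71.125.
DWL = ½ × 203.2143 × 71.125 = $7226.81 thousand.

$7226.81 thousand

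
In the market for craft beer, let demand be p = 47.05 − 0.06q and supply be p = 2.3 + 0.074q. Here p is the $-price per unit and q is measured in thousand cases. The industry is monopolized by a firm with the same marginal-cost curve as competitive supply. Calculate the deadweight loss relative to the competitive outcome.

$714.74 thousand

Competitive equilibrium: 47.05 − 0.06q = 2.3 + 0.074q → q* = 333.9552, p* = 27.0127.
Marginal revenue: MR = 47.05 − 0.12q. Set MR = MC: 47.05 − 0.12q = 2.3 + 0.074q → q_m = 230.6701.
Price p_m = 47.05 − 0.06·230.6701 = 33.2098; MC(q_m) = 2.3 + 0.074·230.6701 = 19.3696.
Competitive q* = 333.9552, so Δq = 103.2851; wedge = 33.2098 − 19.3696 = 13.8402.
DWL = ½ × 103.2851 × 13.8402 = $714.74 thousand.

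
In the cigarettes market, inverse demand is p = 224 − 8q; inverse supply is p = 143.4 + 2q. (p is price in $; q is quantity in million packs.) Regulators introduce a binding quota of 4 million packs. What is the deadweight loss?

$82.418 million

Competitive equilibrium: 224 − 8q = 143.4 + 2q → q* = 8.06, p* = 159.52.
At q = 4: demand price = 224 − 8·4 = 192; supply price = 143.4 + 2·4 = 151.4.
Δq = 8.06 − 4 = 4.06; wedge = 192 − 151.4 = 40.6.
Deadweight loss = ½ × 4.06 × 40.6 = $82.418 million.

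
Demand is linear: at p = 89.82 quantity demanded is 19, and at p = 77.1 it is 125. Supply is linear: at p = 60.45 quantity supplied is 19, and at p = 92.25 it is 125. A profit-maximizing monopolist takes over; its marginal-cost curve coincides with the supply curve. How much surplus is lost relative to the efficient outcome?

82.01

Demand slope = (77.1 − 89.82)/(125 − 19) = −0.12, so p = 92.1 − 0.12q.
Supply slope = (92.25 − 60.45)/(125 − 19) = 0.3, so p = 54.75 + 0.3q.
Competitive equilibrium: 92.1 − 0.12q = 54.75 + 0.3q → q* = 88.9286, p* = 81.4286.
Marginal revenue: MR = 92.1 − 0.24q. Set MR = MC: 92.1 − 0.24q = 54.75 + 0.3q → q_m = 69.1667.
Price p_m = 92.1 − 0.12·69.1667 = 83.8; MC(q_m) = 54.75 + 0.3·69.1667 = 75.5.
Competitive q* = 88.9286, so Δq = 19.7619; wedge = 83.8 − 75.5 = 8.3.
DWL = ½ × 19.7619 × 8.3 = 82.01.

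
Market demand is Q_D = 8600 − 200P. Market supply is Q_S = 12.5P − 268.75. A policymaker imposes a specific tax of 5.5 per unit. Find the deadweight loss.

177.94

In inverse form: demand P = 43 − 0.005Q, supply P = 21.5 + 0.08Q.
Competitive equilibrium: 43 − 0.005Q = 21.5 + 0.08Q → Q* = 252.9412, P* = 41.7353.
With the tax, the buyer price exceeds the seller price by 5.5: (43 − 0.005Q) − (21.5 + 0.08Q) = 5.5 → Q' = 188.2353.
ΔQ = 252.9412 − 188.2353 = 64.7059; the wedge equals the tax, 5.5.
DWL = ½ × 64.7059 × 5.5 = 177.94.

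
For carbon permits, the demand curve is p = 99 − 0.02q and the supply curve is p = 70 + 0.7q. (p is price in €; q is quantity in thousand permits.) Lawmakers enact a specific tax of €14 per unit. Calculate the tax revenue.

Competitive equilibrium: 99 − 0.02q = 70 + 0.7q → q* = 40.2778, p* = 98.1944.
With the tax, the buyer price exceeds the seller price by 14: (99 − 0.02q) − (70 + 0.7q) = 14 → q' = 20.8333.
Tax revenue = 14 × 20.8333 = €291.67 thousand.

€291.67 thousand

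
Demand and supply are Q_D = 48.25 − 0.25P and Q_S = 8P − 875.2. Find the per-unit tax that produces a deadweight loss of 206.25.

41.25

In inverse form: demand P = 193 − 4Q, supply P = 109.4 + 0.125Q.
Competitive equilibrium: 193 − 4Q = 109.4 + 0.125Q → Q* = 20.2667, P* = 111.9333.
A tax t gives ΔQ = t/4.125 and wedge t, so DWL = t²/8.25.
t²/8.25 = 206.25 → t² = 1701.5625 → t = 41.25.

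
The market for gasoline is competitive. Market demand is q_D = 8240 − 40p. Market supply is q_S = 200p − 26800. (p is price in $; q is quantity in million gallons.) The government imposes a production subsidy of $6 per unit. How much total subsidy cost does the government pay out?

In inverse form: demand p = 206 − 0.025q, supply p = 134 + 0.005q.
Competitive equilibrium: 206 − 0.025q = 134 + 0.005q → q* = 2400, p* = 146.
The subsidy lowers effective supply by 6: p = 128 + 0.005q.
New quantity: 206 − 0.025q = 128 + 0.005q → q' = 2600.
Total subsidy cost = 6 × 2600 = $15600 million.

$15600 million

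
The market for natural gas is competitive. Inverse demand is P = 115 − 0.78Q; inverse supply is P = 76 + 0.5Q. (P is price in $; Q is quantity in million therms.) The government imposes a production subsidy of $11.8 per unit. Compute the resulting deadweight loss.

$54.39 million

Competitive equilibrium: 115 − 0.78Q = 76 + 0.5Q → Q* = 30.4688, P* = 91.2344.
The subsidy lowers effective supply by 11.8: P = 64.2 + 0.5Q.
New quantity: 115 − 0.78Q = 64.2 + 0.5Q → Q' = 39.6875.
Overproduction ΔQ = 39.6875 − 30.4688 = 9.2187; wedge = subsidy = 11.8.
Deadweight loss = ½ × 9.2187 × 11.8 = $54.39 million.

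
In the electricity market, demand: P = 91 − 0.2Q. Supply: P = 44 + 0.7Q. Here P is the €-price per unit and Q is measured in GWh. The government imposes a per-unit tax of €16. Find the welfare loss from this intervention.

€142.22

Competitive equilibrium: 91 − 0.2Q = 44 + 0.7Q → Q* = 52.2222, P* = 80.5556.
With the tax, the buyer price exceeds the seller price by 16: (91 − 0.2Q) − (44 + 0.7Q) = 16 → Q' = 34.4444.
ΔQ = 52.2222 − 34.4444 = 17.7778; the wedge equals the tax, 16.
Welfare loss = ½ × 17.7778 × 16 = €142.22.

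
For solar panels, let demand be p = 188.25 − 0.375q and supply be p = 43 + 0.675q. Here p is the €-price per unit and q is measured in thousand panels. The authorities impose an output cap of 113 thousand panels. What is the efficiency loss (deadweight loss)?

€336.93 thousand

Competitive equilibrium: 188.25 − 0.375q = 43 + 0.675q → q* = 138.3333, p* = 136.375.
At q = 113: demand price = 188.25 − 0.375·113 = 145.875; supply price = 43 + 0.675·113 = 119.275.
Δq = 138.3333 − 113 = 25.3333; wedge = 145.875 − 119.275 = 26.6.
The triangle = ½ × 25.3333 × 26.6 = €336.93 thousand.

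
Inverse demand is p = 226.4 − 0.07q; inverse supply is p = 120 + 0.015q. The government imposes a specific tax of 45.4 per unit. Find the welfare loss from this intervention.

Competitive equilibrium: 226.4 − 0.07q = 120 + 0.015q → q* = 1251.7647, p* = 138.7765.
With the tax, the buyer price exceeds the seller price by 45.4: (226.4 − 0.07q) − (120 + 0.015q) = 45.4 → q' = 717.6471.
Δq = 1251.7647 − 717.6471 = 534.1176; the wedge equals the tax, 45.4.
DWL = ½ × 534.1176 × 45.4 = 12124.47.

12124.47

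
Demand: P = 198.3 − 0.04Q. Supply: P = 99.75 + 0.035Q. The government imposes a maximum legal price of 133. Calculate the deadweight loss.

4968.60

Competitive equilibrium: 198.3 − 0.04Q = 99.75 + 0.035Q → Q* = 1314, P* = 145.74.
At the ceiling P = 133, quantity supplied = (133 − 99.75)/0.035 = 950.
Willingness to pay at Q' = 950: 198.3 − 0.04·950 = 160.3.
ΔQ = 1314 − 950 = 364; wedge = 160.3 − 133 = 27.3.
Deadweight loss = ½ × 364 × 27.3 = 4968.60.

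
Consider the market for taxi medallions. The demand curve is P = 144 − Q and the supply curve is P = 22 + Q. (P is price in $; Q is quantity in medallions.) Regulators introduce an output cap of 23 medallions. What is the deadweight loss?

$1444

Competitive equilibrium: 144 − Q = 22 + Q → Q* = 61, P* = 83.
At Q = 23: demand price = 144 − 1·23 = 121; supply price = 22 + 1·23 = 45.
ΔQ = 61 − 23 = 38; wedge = 121 − 45 = 76.
DWL = ½ × 38 × 76 = $1444.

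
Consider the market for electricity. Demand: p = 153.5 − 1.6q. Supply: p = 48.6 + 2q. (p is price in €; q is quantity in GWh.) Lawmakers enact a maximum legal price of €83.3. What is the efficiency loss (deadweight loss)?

Competitive equilibrium: 153.5 − 1.6q = 48.6 + 2q → q* = 29.1389, p* = 106.8778.
At the ceiling p = 83.3, quantity supplied = (83.3 − 48.6)/2 = 17.35.
Willingness to pay at q' = 17.35: 153.5 − 1.6·17.35 = 125.74.
Δq = 29.1389 − 17.35 = 11.7889; wedge = 125.74 − 83.3 = 42.44.
Deadweight loss = ½ × 11.7889 × 42.44 = €250.16.

€250.16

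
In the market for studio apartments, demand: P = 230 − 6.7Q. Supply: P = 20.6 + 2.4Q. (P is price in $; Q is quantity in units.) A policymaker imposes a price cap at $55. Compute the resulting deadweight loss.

Competitive equilibrium: 230 − 6.7Q = 20.6 + 2.4Q → Q* = 23.01099, P* = 75.82637.
At the ceiling P = 55, quantity supplied = (55 − 20.6)/2.4 = 14.33333.
Willingness to pay at Q' = 14.33333: 230 − 6.7·14.33333 = 133.96669.
ΔQ = 23.01099 − 14.33333 = 8.67766; wedge = 133.96669 − 55 = 78.96669.
Welfare loss = ½ × 8.67766 × 78.96669 = $342.62.

$342.62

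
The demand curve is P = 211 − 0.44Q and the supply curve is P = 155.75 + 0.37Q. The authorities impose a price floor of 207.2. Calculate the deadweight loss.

Competitive equilibrium: 211 − 0.44Q = 155.75 + 0.37Q → Q* = 68.20988, P* = 180.98765.
At the floor P = 207.2, quantity demanded = (211 − 207.2)/0.44 = 8.63636.
Sellers' marginal cost at Q' = 8.63636: 155.75 + 0.37·8.63636 = 158.94545.
ΔQ = 68.20988 − 8.63636 = 59.57352; wedge = 207.2 − 158.94545 = 48.25455.
Welfare loss = ½ × 59.57352 × 48.25455 = 1437.35.

1437.35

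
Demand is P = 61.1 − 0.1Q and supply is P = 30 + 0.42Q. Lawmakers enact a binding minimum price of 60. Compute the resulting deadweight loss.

Competitive equilibrium: 61.1 − 0.1Q = 30 + 0.42Q → Q* = 59.8077, P* = 55.1192.
At the floor P = 60, quantity demanded = (61.1 − 60)/0.1 = 11.
Sellers' marginal cost at Q' = 11: 30 + 0.42·11 = 34.62.
ΔQ = 59.8077 − 11 = 48.8077; wedge = 60 − 34.62 = 25.38.
Deadweight loss = ½ × 48.8077 × 25.38 = 619.37.

619.37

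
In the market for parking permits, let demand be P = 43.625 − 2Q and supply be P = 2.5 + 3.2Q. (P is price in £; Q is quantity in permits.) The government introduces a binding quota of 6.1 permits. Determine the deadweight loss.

Competitive equilibrium: 43.625 − 2Q = 2.5 + 3.2Q → Q* = 7.9087, P* = 27.8077.
At Q = 6.1: demand price = 43.625 − 2·6.1 = 31.425; supply price = 2.5 + 3.2·6.1 = 22.02.
ΔQ = 7.9087 − 6.1 = 1.8087; wedge = 31.425 − 22.02 = 9.405.
DWL = ½ × 1.8087 × 9.405 = £8.51.

£8.51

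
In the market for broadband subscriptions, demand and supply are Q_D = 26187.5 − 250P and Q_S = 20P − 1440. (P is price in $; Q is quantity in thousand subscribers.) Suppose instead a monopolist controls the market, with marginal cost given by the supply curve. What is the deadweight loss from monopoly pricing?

In inverse form: demand P = 104.75 − 0.004Q, supply P = 72 + 0.05Q.
Competitive equilibrium: 104.75 − 0.004Q = 72 + 0.05Q → Q* = 606.4815, P* = 102.3241.
Marginal revenue: MR = 104.75 − 0.008Q. Set MR = MC: 104.75 − 0.008Q = 72 + 0.05Q → Q_m = 564.6552.
Price P_m = 104.75 − 0.004·564.6552 = 102.4914; MC(Q_m) = 72 + 0.05·564.6552 = 100.2328.
Competitive Q* = 606.4815, so ΔQ = 41.8263; wedge = 102.4914 − 100.2328 = 2.2586.
The triangle = ½ × 41.8263 × 2.2586 = $47.23 thousand.

$47.23 thousand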